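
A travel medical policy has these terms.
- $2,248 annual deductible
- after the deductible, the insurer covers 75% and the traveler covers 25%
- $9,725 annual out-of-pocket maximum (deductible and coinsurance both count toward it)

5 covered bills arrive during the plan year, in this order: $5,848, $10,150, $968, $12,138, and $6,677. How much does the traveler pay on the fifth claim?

#1 ($5,848): $2,248 finishes the deductible; $3,600 goes to coinsurance; coinsurance $3,600 × 25% = $900. Cost to traveler: $3,148. OOP to date $3,148.
#2 ($10,150): 25% coinsurance on $10,150 = $2,537.50. Traveler pays $2,537.50; OOP now $5,685.50.
#3 ($968): 25% coinsurance on $968 = $242. Cost to traveler: $242. OOP to date $5,927.50.
#4 ($12,138): deductible met; 25% of $12,138 = $3,034.50. Traveler owes $3,034.50 (running OOP $8,962).
#5 ($6,677): deductible already satisfied, so traveler's share is 25% × $6,677 = $1,669.25. OOP would hit $10,631.25 > $9,725, so the cap limits the traveler to $9,725 − $8,962 = $763.

$763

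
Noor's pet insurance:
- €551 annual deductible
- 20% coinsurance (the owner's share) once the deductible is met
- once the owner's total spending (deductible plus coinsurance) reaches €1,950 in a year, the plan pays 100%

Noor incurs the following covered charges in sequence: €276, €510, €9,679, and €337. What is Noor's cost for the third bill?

€1,352

Bill 1, €276: fully absorbed by the deductible. Owner pays €276; OOP now €276.
Bill 2, €510: €275 to deductible, leaving €235; owner's 20% is €47. Owner owes €322 (running OOP €598).
Bill 3, €9,679: deductible met; 20% of €9,679 = €1,935.80. That would push OOP to €2,533.80, over the €1,950 cap, so owner pays €1,950 − €598 = €1,352.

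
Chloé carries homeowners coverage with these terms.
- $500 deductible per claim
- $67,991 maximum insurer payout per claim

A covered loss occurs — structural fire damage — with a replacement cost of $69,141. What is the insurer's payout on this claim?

$67,991

After the deductible, $69,141 − $500 = $68,641 remains.
$68,641 exceeds the $67,991 limit, so the insurer pays the limit: $67,991.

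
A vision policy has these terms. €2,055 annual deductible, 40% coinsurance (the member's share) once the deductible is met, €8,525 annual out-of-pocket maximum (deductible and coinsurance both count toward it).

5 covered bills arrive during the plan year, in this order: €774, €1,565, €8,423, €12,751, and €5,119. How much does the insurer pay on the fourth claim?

€9,763.80

Bill 1, €774: all of it applies to the deductible. Member owes €774 (running OOP €774). Plan pays €774 − €774 = €0.
Bill 2, €1,565: €1,281 to deductible, leaving €284; member's 40% is €113.60. Member owes €1,394.60 (running OOP €2,168.60). Plan pays €1,565 − €1,394.60 = €170.40.
Bill 3, €8,423: 40% coinsurance on €8,423 = €3,369.20. Cost to member: €3,369.20. OOP to date €5,537.80. Insurer: €8,423 − €3,369.20 = €5,053.80.
Bill 4, €12,751: 40% coinsurance on €12,751 = €5,100.40. Adding that to €5,537.80 gives €10,638.20, past the €8,525 cap; member pays only €8,525 − €5,537.80 = €2,987.20. Insurer: €12,751 − €2,987.20 = €9,763.80.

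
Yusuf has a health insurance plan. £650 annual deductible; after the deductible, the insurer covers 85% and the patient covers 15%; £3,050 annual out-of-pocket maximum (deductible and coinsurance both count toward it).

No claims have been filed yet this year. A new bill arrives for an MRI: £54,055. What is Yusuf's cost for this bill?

£3,050

Deductible not yet touched, so the first £650 of the bill goes to the deductible.
After the £650 deductible portion, £54,055 − £650 = £53,405 is subject to coinsurance.
Patient's 15% share of £53,405 is £8,010.75.
That puts the patient's cost at £650 + £8,010.75 = £8,660.75 before any cap.
That would bring total out-of-pocket to £8,660.75, past the £3,050 cap. The patient is capped at £3,050 − £0 = £3,050 on this claim.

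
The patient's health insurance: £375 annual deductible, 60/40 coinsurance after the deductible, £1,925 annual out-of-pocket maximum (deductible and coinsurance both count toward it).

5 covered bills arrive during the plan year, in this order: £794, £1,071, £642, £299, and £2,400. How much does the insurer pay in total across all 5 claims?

Bill 1, £794: deductible takes £375, £419 remains; coinsurance £419 × 40% = £167.60. Patient pays £542.60; OOP now £542.60. Insurer: £794 − £542.60 = £251.40.
Bill 2, £1,071: 40% coinsurance on £1,071 = £428.40. Cost to patient: £428.40. OOP to date £971. Plan pays £1,071 − £428.40 = £642.60.
Bill 3, £642: deductible already satisfied, so patient's share is 40% × £642 = £256.80. Patient owes £256.80 (running OOP £1,227.80). Insurer: £642 − £256.80 = £385.20.
Bill 4, £299: deductible already satisfied, so patient's share is 40% × £299 = £119.60. Patient pays £119.60; OOP now £1,347.40. Insurer: £299 − £119.60 = £179.40.
Bill 5, £2,400: deductible met; 40% of £2,400 = £960. Adding that to £1,347.40 gives £2,307.40, past the £1,925 cap; patient pays only £1,925 − £1,347.40 = £577.60. Insurer: £2,400 − £577.60 = £1,822.40.
Insurer total = bills − patient's total = £5,206 − £1,925 = £3,281.

£3,281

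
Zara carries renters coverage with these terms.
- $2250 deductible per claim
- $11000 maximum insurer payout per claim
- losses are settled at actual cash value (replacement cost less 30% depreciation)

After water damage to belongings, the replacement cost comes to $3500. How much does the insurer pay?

$200

Actual cash value after 30% depreciation: $3500 × 70% = $2450.
Less the $2250 deductible: $2450 − $2250 = $200.
$200 is within the $11000 limit, so the insurer pays $200.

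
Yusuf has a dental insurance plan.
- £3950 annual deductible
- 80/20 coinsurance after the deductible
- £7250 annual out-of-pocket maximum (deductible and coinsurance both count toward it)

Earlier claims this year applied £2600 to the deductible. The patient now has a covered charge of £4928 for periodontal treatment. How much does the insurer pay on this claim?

£2862.40

£2600 of the £3950 deductible is already met, leaving £1350.
That leaves £4928 − £1350 = £3578 for coinsurance.
Coinsurance: £3578 × 20% = £715.60.
So the patient owes £1350 + £715.60 = £2065.60 before any cap.
Total out-of-pocket so far would be £2600 + £2065.60 = £4665.60, below the £7250 cap — no reduction.
The insurer covers the remainder: £4928 − £2065.60 = £2862.40.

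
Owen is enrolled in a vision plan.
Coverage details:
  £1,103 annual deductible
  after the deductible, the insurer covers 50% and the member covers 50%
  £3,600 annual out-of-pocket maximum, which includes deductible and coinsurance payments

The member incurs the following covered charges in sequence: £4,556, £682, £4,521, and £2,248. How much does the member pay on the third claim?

Bill 1, £4,556: £1,103 finishes the deductible; £3,453 goes to coinsurance; 50% of £3,453 = £1,726.50. Member pays £2,829.50; OOP now £2,829.50.
Bill 2, £682: deductible met; 50% of £682 = £341. Cost to member: £341. OOP to date £3,170.50.
Bill 3, £4,521: deductible met; 50% of £4,521 = £2,260.50. OOP would hit £5,431 > £3,600, so the cap limits the member to £3,600 − £3,170.50 = £429.50.

£429.50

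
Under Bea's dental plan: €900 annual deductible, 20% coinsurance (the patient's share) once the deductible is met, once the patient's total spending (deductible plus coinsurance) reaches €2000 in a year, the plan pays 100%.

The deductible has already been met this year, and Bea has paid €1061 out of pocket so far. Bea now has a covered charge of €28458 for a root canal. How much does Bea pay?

€939

With the deductible met, the entire €28458 is subject to coinsurance.
Coinsurance: €28458 × 20% = €5691.60.
Adding €5691.60 to the €1061 already spent would give €6752.60, which exceeds the €2000 cap; the patient pays just €2000 − €1061 = €939.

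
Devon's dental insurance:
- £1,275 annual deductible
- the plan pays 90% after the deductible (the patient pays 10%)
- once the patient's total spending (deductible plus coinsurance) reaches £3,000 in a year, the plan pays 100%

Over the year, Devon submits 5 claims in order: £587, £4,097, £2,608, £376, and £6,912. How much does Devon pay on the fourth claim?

Claim 1 — £587: all of it applies to the deductible. Patient pays £587; OOP now £587.
Claim 2 — £4,097: £688 to deductible, leaving £3,409; coinsurance £3,409 × 10% = £340.90. Patient pays £1,028.90; OOP now £1,615.90.
Claim 3 — £2,608: 10% coinsurance on £2,608 = £260.80. Patient pays £260.80; OOP now £1,876.70.
Claim 4 — £376: 10% coinsurance on £376 = £37.60. Cost to patient: £37.60. OOP to date £1,914.30.

£37.60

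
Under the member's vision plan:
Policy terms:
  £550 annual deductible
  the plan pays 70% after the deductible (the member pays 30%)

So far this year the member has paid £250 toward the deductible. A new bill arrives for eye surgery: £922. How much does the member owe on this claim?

£486.60

Deductible still to meet: £550 − £250 = £300.
The remaining £622 (= £922 − £300) moves to coinsurance.
Member's 30% share of £622 is £186.60.
So the member owes £300 + £186.60 = £486.60.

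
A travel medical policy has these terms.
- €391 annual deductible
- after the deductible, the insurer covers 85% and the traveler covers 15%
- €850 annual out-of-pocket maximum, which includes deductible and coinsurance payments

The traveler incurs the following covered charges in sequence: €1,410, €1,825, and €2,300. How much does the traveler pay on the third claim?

Bill 1, €1,410: €391 finishes the deductible; €1,019 goes to coinsurance; coinsurance €1,019 × 15% = €152.85. Traveler owes €543.85 (running OOP €543.85).
Bill 2, €1,825: 15% coinsurance on €1,825 = €273.75. Cost to traveler: €273.75. OOP to date €817.60.
Bill 3, €2,300: deductible already satisfied, so traveler's share is 15% × €2,300 = €345. That would push OOP to €1,162.60, over the €850 cap, so traveler pays €850 − €817.60 = €32.40.

€32.40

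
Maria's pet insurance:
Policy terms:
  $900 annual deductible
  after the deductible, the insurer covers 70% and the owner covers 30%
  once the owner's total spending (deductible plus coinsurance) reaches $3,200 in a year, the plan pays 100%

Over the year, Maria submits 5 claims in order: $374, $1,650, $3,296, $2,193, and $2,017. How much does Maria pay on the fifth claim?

#1 ($374): entire amount goes to the deductible. Owner pays $374; OOP now $374.
#2 ($1,650): $526 finishes the deductible; $1,124 goes to coinsurance; owner's 30% is $337.20. Owner pays $863.20; OOP now $1,237.20.
#3 ($3,296): deductible met; 30% of $3,296 = $988.80. Cost to owner: $988.80. OOP to date $2,226.
#4 ($2,193): 30% coinsurance on $2,193 = $657.90. Owner owes $657.90 (running OOP $2,883.90).
#5 ($2,017): 30% coinsurance on $2,017 = $605.10. That would push OOP to $3,489, over the $3,200 cap, so owner pays $3,200 − $2,883.90 = $316.10.

$316.10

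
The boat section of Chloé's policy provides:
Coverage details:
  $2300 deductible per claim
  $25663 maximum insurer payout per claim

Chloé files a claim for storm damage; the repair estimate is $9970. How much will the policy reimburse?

$7670

After the deductible, $9970 − $2300 = $7670 remains.
$7670 is within the $25663 limit, so the insurer pays $7670.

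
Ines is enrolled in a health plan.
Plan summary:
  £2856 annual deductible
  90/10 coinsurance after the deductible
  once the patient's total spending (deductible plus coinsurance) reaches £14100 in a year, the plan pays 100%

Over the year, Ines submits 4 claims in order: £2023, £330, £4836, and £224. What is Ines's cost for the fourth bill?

#1 (£2023): all of it applies to the deductible. Cost to patient: £2023. OOP to date £2023.
#2 (£330): all of it applies to the deductible. Patient owes £330 (running OOP £2353).
#3 (£4836): £503 to deductible, leaving £4333; patient's 10% is £433.30. Cost to patient: £936.30. OOP to date £3289.30.
#4 (£224): deductible met; 10% of £224 = £22.40. Patient owes £22.40 (running OOP £3311.70).

£22.40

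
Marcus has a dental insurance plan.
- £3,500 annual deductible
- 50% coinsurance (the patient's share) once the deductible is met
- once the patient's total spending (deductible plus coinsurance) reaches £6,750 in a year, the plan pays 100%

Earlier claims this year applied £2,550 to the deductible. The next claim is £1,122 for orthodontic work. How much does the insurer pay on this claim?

Remaining deductible: £3,500 − £2,550 = £950.
That leaves £1,122 − £950 = £172 for coinsurance.
50% of £172 = £86 falls to the patient.
So the patient owes £950 + £86 = £1,036 before any cap.
Cumulative spending £2,550 + £1,036 = £3,586 stays under the £6,750 maximum.
Insurer pays the balance: £1,122 − £1,036 = £86.

£86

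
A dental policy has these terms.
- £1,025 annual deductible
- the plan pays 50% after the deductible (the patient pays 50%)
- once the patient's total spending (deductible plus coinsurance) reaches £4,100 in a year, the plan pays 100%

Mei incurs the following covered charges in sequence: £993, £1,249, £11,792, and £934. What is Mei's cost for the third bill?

Claim 1 — £993: all of it applies to the deductible. Cost to patient: £993. OOP to date £993.
Claim 2 — £1,249: £32 to deductible, leaving £1,217; patient's 50% is £608.50. Patient owes £640.50 (running OOP £1,633.50).
Claim 3 — £11,792: deductible already satisfied, so patient's share is 50% × £11,792 = £5,896. OOP would hit £7,529.50 > £4,100, so the cap limits the patient to £4,100 − £1,633.50 = £2,466.50.

£2,466.50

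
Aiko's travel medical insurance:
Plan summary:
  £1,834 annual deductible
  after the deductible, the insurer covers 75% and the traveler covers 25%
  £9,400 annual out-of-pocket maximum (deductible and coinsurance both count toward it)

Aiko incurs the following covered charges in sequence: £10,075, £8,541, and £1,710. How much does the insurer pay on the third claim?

£1,282.50

Bill 1, £10,075: deductible takes £1,834, £8,241 remains; 25% of £8,241 = £2,060.25. Traveler owes £3,894.25 (running OOP £3,894.25). Insurer: £10,075 − £3,894.25 = £6,180.75.
Bill 2, £8,541: 25% coinsurance on £8,541 = £2,135.25. Traveler owes £2,135.25 (running OOP £6,029.50). Insurer: £8,541 − £2,135.25 = £6,405.75.
Bill 3, £1,710: 25% coinsurance on £1,710 = £427.50. Cost to traveler: £427.50. OOP to date £6,457. Insurer: £1,710 − £427.50 = £1,282.50.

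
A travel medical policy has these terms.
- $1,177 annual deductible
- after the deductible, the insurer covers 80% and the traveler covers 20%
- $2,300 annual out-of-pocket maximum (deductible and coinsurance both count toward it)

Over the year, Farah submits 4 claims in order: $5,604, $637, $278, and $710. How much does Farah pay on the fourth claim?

$54.60

#1 ($5,604): $1,177 to deductible, leaving $4,427; coinsurance $4,427 × 20% = $885.40. Cost to traveler: $2,062.40. OOP to date $2,062.40.
#2 ($637): deductible already satisfied, so traveler's share is 20% × $637 = $127.40. Traveler owes $127.40 (running OOP $2,189.80).
#3 ($278): deductible already satisfied, so traveler's share is 20% × $278 = $55.60. Cost to traveler: $55.60. OOP to date $2,245.40.
#4 ($710): deductible met; 20% of $710 = $142. Adding that to $2,245.40 gives $2,387.40, past the $2,300 cap; traveler pays only $2,300 − $2,245.40 = $54.60.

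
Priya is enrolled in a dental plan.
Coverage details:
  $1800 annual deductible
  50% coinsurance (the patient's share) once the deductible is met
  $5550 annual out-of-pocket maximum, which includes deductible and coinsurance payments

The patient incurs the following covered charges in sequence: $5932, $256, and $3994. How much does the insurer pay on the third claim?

Claim 1 ($5932): deductible takes $1800, $4132 remains; coinsurance $4132 × 50% = $2066. Cost to patient: $3866. OOP to date $3866. Plan pays $5932 − $3866 = $2066.
Claim 2 ($256): deductible already satisfied, so patient's share is 50% × $256 = $128. Patient owes $128 (running OOP $3994). Plan pays $256 − $128 = $128.
Claim 3 ($3994): deductible met; 50% of $3994 = $1997. That would push OOP to $5991, over the $5550 cap, so patient pays $5550 − $3994 = $1556. Plan pays $3994 − $1556 = $2438.

$2438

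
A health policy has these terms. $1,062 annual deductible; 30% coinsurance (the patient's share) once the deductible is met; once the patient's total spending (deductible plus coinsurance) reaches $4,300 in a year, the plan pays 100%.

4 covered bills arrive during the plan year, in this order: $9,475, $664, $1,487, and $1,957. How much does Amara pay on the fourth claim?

$68.80

Bill 1, $9,475: $1,062 to deductible, leaving $8,413; patient's 30% is $2,523.90. Patient owes $3,585.90 (running OOP $3,585.90).
Bill 2, $664: deductible already satisfied, so patient's share is 30% × $664 = $199.20. Cost to patient: $199.20. OOP to date $3,785.10.
Bill 3, $1,487: deductible already satisfied, so patient's share is 30% × $1,487 = $446.10. Cost to patient: $446.10. OOP to date $4,231.20.
Bill 4, $1,957: deductible already satisfied, so patient's share is 30% × $1,957 = $587.10. Adding that to $4,231.20 gives $4,818.30, past the $4,300 cap; patient pays only $4,300 − $4,231.20 = $68.80.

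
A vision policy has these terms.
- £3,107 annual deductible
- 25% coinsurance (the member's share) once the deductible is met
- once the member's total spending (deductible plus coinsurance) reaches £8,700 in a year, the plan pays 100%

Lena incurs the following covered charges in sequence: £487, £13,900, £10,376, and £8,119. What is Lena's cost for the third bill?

Claim 1 (£487): fully absorbed by the deductible. Member pays £487; OOP now £487.
Claim 2 (£13,900): deductible takes £2,620, £11,280 remains; coinsurance £11,280 × 25% = £2,820. Cost to member: £5,440. OOP to date £5,927.
Claim 3 (£10,376): deductible met; 25% of £10,376 = £2,594. Cost to member: £2,594. OOP to date £8,521.

£2,594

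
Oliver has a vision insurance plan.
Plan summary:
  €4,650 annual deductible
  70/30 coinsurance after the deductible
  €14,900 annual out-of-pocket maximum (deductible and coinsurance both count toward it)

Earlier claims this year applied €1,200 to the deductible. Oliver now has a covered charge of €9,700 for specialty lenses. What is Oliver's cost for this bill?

€1,200 of the €4,650 deductible is already met, leaving €3,450.
After the €3,450 deductible portion, €9,700 − €3,450 = €6,250 is subject to coinsurance.
Member's 30% share of €6,250 is €1,875.
So the member owes €3,450 + €1,875 = €5,325 before any cap.
Year-to-date out-of-pocket becomes €1,200 + €5,325 = €6,525, still under the €14,900 maximum, so no cap applies.

€5,325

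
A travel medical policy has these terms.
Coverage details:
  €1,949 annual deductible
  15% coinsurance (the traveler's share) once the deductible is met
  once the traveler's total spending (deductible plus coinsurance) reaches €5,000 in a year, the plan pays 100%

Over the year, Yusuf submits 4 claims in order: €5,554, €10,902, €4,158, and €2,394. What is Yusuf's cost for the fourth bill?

€251.25

#1 (€5,554): €1,949 finishes the deductible; €3,605 goes to coinsurance; traveler's 15% is €540.75. Traveler owes €2,489.75 (running OOP €2,489.75).
#2 (€10,902): deductible already satisfied, so traveler's share is 15% × €10,902 = €1,635.30. Cost to traveler: €1,635.30. OOP to date €4,125.05.
#3 (€4,158): deductible already satisfied, so traveler's share is 15% × €4,158 = €623.70. Traveler pays €623.70; OOP now €4,748.75.
#4 (€2,394): 15% coinsurance on €2,394 = €359.10. OOP would hit €5,107.85 > €5,000, so the cap limits the traveler to €5,000 − €4,748.75 = €251.25.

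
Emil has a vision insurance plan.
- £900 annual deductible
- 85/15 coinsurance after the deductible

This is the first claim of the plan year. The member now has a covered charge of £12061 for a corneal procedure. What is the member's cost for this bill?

The full £900 deductible is still open; £900 of this bill applies to it.
The remaining £11161 (= £12061 − £900) moves to coinsurance.
15% of £11161 = £1674.15 falls to the member.
Member responsibility: £900 + £1674.15 = £2574.15.

£2574.15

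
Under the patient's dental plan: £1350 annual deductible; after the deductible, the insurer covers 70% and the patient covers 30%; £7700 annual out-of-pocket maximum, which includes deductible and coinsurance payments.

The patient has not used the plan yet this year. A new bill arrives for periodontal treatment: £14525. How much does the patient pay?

£5302.50

The full £1350 deductible is still open; £1350 of this bill applies to it.
After the £1350 deductible portion, £14525 − £1350 = £13175 is subject to coinsurance.
Coinsurance: £13175 × 30% = £3952.50.
Patient responsibility before any cap: £1350 + £3952.50 = £5302.50.
Total out-of-pocket so far would be £0 + £5302.50 = £5302.50, below the £7700 cap — no reduction.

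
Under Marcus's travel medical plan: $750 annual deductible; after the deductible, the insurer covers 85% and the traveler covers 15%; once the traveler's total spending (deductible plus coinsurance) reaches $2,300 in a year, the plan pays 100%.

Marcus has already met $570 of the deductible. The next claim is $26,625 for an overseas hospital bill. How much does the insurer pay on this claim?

Remaining deductible: $750 − $570 = $180.
The remaining $26,445 (= $26,625 − $180) moves to coinsurance.
Traveler's 15% share of $26,445 is $3,966.75.
Traveler responsibility before any cap: $180 + $3,966.75 = $4,146.75.
Year-to-date out-of-pocket would reach $570 + $4,146.75 = $4,716.75, above the $2,300 maximum, so the traveler pays only $2,300 − $570 = $1,730.
The plan picks up $26,625 − $1,730 = $24,895.

$24,895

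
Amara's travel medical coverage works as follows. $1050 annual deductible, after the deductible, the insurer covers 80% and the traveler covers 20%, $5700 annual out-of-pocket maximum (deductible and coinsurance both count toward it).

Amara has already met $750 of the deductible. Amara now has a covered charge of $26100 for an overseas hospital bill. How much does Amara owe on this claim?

$4950

$750 of the $1050 deductible is already met, leaving $300.
After the $300 deductible portion, $26100 − $300 = $25800 is subject to coinsurance.
Coinsurance: $25800 × 20% = $5160.
Traveler responsibility before any cap: $300 + $5160 = $5460.
Year-to-date out-of-pocket would reach $750 + $5460 = $6210, above the $5700 maximum, so the traveler pays only $5700 − $750 = $4950.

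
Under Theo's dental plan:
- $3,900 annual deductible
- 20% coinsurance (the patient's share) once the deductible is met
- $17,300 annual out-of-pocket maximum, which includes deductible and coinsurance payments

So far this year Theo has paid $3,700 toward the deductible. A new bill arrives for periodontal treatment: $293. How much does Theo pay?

Remaining deductible: $3,900 − $3,700 = $200.
After the $200 deductible portion, $293 − $200 = $93 is subject to coinsurance.
20% of $93 = $18.60 falls to the patient.
So the patient owes $200 + $18.60 = $218.60 before any cap.
Cumulative spending $3,700 + $218.60 = $3,918.60 stays under the $17,300 maximum.

$218.60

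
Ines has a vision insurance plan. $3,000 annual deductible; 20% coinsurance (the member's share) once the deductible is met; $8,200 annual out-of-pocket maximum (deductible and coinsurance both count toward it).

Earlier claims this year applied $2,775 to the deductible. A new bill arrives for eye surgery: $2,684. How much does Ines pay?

Deductible still to meet: $3,000 − $2,775 = $225.
That leaves $2,684 − $225 = $2,459 for coinsurance.
Coinsurance: $2,459 × 20% = $491.80.
That puts the member's cost at $225 + $491.80 = $716.80 before any cap.
Cumulative spending $2,775 + $716.80 = $3,491.80 stays under the $8,200 maximum.

$716.80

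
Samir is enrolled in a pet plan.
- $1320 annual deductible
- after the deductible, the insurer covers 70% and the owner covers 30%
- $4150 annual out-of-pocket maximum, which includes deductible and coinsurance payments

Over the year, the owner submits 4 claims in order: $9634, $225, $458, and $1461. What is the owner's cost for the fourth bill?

Claim 1 — $9634: $1320 finishes the deductible; $8314 goes to coinsurance; 30% of $8314 = $2494.20. Owner owes $3814.20 (running OOP $3814.20).
Claim 2 — $225: 30% coinsurance on $225 = $67.50. Cost to owner: $67.50. OOP to date $3881.70.
Claim 3 — $458: deductible met; 30% of $458 = $137.40. Owner pays $137.40; OOP now $4019.10.
Claim 4 — $1461: deductible already satisfied, so owner's share is 30% × $1461 = $438.30. That would push OOP to $4457.40, over the $4150 cap, so owner pays $4150 − $4019.10 = $130.90.

$130.90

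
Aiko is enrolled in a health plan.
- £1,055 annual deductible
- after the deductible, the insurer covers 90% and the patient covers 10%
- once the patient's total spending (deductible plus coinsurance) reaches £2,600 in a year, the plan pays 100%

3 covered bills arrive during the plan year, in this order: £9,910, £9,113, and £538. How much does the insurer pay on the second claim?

#1 (£9,910): £1,055 finishes the deductible; £8,855 goes to coinsurance; coinsurance £8,855 × 10% = £885.50. Patient owes £1,940.50 (running OOP £1,940.50). Insurer: £9,910 − £1,940.50 = £7,969.50.
#2 (£9,113): deductible already satisfied, so patient's share is 10% × £9,113 = £911.30. OOP would hit £2,851.80 > £2,600, so the cap limits the patient to £2,600 − £1,940.50 = £659.50. Plan pays £9,113 − £659.50 = £8,453.50.

£8,453.50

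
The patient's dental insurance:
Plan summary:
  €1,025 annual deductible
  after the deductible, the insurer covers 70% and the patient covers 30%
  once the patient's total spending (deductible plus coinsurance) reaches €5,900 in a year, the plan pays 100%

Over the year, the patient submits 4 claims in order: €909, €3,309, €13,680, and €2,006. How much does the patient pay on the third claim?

€3,917.10

Claim 1 — €909: entire amount goes to the deductible. Cost to patient: €909. OOP to date €909.
Claim 2 — €3,309: deductible takes €116, €3,193 remains; 30% of €3,193 = €957.90. Patient owes €1,073.90 (running OOP €1,982.90).
Claim 3 — €13,680: 30% coinsurance on €13,680 = €4,104. OOP would hit €6,086.90 > €5,900, so the cap limits the patient to €5,900 − €1,982.90 = €3,917.10.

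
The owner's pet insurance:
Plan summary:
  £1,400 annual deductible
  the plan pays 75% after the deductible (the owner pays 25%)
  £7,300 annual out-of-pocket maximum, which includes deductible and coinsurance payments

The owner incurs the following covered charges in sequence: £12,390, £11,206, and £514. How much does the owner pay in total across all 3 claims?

Claim 1 (£12,390): £1,400 to deductible, leaving £10,990; 25% of £10,990 = £2,747.50. Cost to owner: £4,147.50. OOP to date £4,147.50.
Claim 2 (£11,206): deductible already satisfied, so owner's share is 25% × £11,206 = £2,801.50. Owner owes £2,801.50 (running OOP £6,949).
Claim 3 (£514): 25% coinsurance on £514 = £128.50. Owner pays £128.50; OOP now £7,077.50.
Total paid by the owner: £4,147.50 + £2,801.50 + £128.50 = £7,077.50.

£7,077.50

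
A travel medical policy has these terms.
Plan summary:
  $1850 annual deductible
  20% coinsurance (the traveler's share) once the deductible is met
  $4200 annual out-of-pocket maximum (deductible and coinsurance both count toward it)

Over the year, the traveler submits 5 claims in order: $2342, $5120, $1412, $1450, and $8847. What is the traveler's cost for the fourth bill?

$290

Claim 1 ($2342): $1850 finishes the deductible; $492 goes to coinsurance; coinsurance $492 × 20% = $98.40. Traveler pays $1948.40; OOP now $1948.40.
Claim 2 ($5120): deductible already satisfied, so traveler's share is 20% × $5120 = $1024. Traveler owes $1024 (running OOP $2972.40).
Claim 3 ($1412): deductible met; 20% of $1412 = $282.40. Cost to traveler: $282.40. OOP to date $3254.80.
Claim 4 ($1450): 20% coinsurance on $1450 = $290. Traveler owes $290 (running OOP $3544.80).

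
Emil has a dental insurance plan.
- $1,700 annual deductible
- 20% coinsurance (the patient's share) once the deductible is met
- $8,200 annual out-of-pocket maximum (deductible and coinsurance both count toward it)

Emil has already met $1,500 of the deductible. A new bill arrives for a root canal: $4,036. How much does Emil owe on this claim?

$967.20

Deductible still to meet: $1,700 − $1,500 = $200.
After the $200 deductible portion, $4,036 − $200 = $3,836 is subject to coinsurance.
Coinsurance: $3,836 × 20% = $767.20.
That puts the patient's cost at $200 + $767.20 = $967.20 before any cap.
Year-to-date out-of-pocket becomes $1,500 + $967.20 = $2,467.20, still under the $8,200 maximum, so no cap applies.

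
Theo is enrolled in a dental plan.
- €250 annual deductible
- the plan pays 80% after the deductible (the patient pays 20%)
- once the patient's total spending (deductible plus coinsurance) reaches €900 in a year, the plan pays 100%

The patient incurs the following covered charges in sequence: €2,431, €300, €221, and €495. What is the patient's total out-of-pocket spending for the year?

Bill 1, €2,431: €250 finishes the deductible; €2,181 goes to coinsurance; 20% of €2,181 = €436.20. Cost to patient: €686.20. OOP to date €686.20.
Bill 2, €300: deductible met; 20% of €300 = €60. Cost to patient: €60. OOP to date €746.20.
Bill 3, €221: 20% coinsurance on €221 = €44.20. Patient owes €44.20 (running OOP €790.40).
Bill 4, €495: 20% coinsurance on €495 = €99. Patient pays €99; OOP now €889.40.
Summing the patient's payments: €686.20 + €60 + €44.20 + €99 = €889.40.

€889.40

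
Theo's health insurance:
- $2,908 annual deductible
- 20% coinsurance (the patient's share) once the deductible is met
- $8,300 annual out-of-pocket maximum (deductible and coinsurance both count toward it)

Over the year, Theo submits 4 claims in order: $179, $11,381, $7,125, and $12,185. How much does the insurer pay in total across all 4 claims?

$22,570

#1 ($179): fully absorbed by the deductible. Cost to patient: $179. OOP to date $179. Plan pays $179 − $179 = $0.
#2 ($11,381): $2,729 finishes the deductible; $8,652 goes to coinsurance; patient's 20% is $1,730.40. Patient pays $4,459.40; OOP now $4,638.40. Insurer: $11,381 − $4,459.40 = $6,921.60.
#3 ($7,125): deductible already satisfied, so patient's share is 20% × $7,125 = $1,425. Patient pays $1,425; OOP now $6,063.40. Insurer: $7,125 − $1,425 = $5,700.
#4 ($12,185): deductible met; 20% of $12,185 = $2,437. That would push OOP to $8,500.40, over the $8,300 cap, so patient pays $8,300 − $6,063.40 = $2,236.60. Insurer: $12,185 − $2,236.60 = $9,948.40.
Insurer total = bills − patient's total = $30,870 − $8,300 = $22,570.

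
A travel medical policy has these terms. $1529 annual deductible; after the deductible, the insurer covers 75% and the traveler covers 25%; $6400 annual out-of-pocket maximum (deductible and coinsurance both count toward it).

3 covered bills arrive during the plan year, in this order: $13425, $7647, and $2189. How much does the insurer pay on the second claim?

$5750

Bill 1, $13425: $1529 finishes the deductible; $11896 goes to coinsurance; 25% of $11896 = $2974. Traveler owes $4503 (running OOP $4503). Plan pays $13425 − $4503 = $8922.
Bill 2, $7647: 25% coinsurance on $7647 = $1911.75. OOP would hit $6414.75 > $6400, so the cap limits the traveler to $6400 − $4503 = $1897. Insurer: $7647 − $1897 = $5750.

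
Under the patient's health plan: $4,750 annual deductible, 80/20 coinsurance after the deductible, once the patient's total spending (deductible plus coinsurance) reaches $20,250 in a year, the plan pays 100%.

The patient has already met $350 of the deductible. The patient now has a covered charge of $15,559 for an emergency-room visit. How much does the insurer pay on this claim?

$8,927.20

Remaining deductible: $4,750 − $350 = $4,400.
That leaves $15,559 − $4,400 = $11,159 for coinsurance.
20% of $11,159 = $2,231.80 falls to the patient.
That puts the patient's cost at $4,400 + $2,231.80 = $6,631.80 before any cap.
Cumulative spending $350 + $6,631.80 = $6,981.80 stays under the $20,250 maximum.
The plan picks up $15,559 − $6,631.80 = $8,927.20.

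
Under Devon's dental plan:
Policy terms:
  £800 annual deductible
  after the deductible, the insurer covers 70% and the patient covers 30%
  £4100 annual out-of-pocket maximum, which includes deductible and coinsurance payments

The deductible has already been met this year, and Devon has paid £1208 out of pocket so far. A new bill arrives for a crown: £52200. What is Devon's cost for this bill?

The deductible is already satisfied, so the full bill goes to coinsurance.
Coinsurance: £52200 × 30% = £15660.
That would bring total out-of-pocket to £16868, past the £4100 cap. The patient is capped at £4100 − £1208 = £2892 on this claim.

£2892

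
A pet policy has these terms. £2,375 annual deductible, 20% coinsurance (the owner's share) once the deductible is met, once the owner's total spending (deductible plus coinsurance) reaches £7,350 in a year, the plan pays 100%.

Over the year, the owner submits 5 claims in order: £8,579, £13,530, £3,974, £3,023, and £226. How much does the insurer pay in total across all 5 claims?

£21,982

Bill 1, £8,579: £2,375 to deductible, leaving £6,204; owner's 20% is £1,240.80. Owner owes £3,615.80 (running OOP £3,615.80). Plan pays £8,579 − £3,615.80 = £4,963.20.
Bill 2, £13,530: 20% coinsurance on £13,530 = £2,706. Cost to owner: £2,706. OOP to date £6,321.80. Plan pays £13,530 − £2,706 = £10,824.
Bill 3, £3,974: 20% coinsurance on £3,974 = £794.80. Owner pays £794.80; OOP now £7,116.60. Plan pays £3,974 − £794.80 = £3,179.20.
Bill 4, £3,023: 20% coinsurance on £3,023 = £604.60. Adding that to £7,116.60 gives £7,721.20, past the £7,350 cap; owner pays only £7,350 − £7,116.60 = £233.40. Plan pays £3,023 − £233.40 = £2,789.60.
Bill 5, £226: deductible already satisfied, so owner's share is 20% × £226 = £45.20. OOP would hit £7,395.20 > £7,350, so the cap limits the owner to £7,350 − £7,350 = £0. Plan pays £226 − £0 = £226.
Insurer total: £4,963.20 + £10,824 + £3,179.20 + £2,789.60 + £226 = £21,982.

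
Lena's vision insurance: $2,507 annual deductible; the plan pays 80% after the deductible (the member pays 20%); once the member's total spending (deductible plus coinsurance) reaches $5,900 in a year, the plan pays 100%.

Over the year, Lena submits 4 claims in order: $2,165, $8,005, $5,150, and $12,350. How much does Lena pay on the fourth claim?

#1 ($2,165): entire amount goes to the deductible. Member owes $2,165 (running OOP $2,165).
#2 ($8,005): $342 finishes the deductible; $7,663 goes to coinsurance; member's 20% is $1,532.60. Cost to member: $1,874.60. OOP to date $4,039.60.
#3 ($5,150): 20% coinsurance on $5,150 = $1,030. Member pays $1,030; OOP now $5,069.60.
#4 ($12,350): 20% coinsurance on $12,350 = $2,470. OOP would hit $7,539.60 > $5,900, so the cap limits the member to $5,900 − $5,069.60 = $830.40.

$830.40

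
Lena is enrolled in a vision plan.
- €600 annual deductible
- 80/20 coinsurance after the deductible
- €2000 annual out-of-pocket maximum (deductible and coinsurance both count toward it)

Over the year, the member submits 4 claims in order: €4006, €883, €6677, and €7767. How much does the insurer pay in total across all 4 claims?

€17333

Bill 1, €4006: €600 to deductible, leaving €3406; coinsurance €3406 × 20% = €681.20. Cost to member: €1281.20. OOP to date €1281.20. Insurer: €4006 − €1281.20 = €2724.80.
Bill 2, €883: deductible met; 20% of €883 = €176.60. Member pays €176.60; OOP now €1457.80. Insurer: €883 − €176.60 = €706.40.
Bill 3, €6677: deductible already satisfied, so member's share is 20% × €6677 = €1335.40. Adding that to €1457.80 gives €2793.20, past the €2000 cap; member pays only €2000 − €1457.80 = €542.20. Plan pays €6677 − €542.20 = €6134.80.
Bill 4, €7767: 20% coinsurance on €7767 = €1553.40. That would push OOP to €3553.40, over the €2000 cap, so member pays €2000 − €2000 = €0. Insurer: €7767 − €0 = €7767.
Insurer total: €2724.80 + €706.40 + €6134.80 + €7767 = €17333.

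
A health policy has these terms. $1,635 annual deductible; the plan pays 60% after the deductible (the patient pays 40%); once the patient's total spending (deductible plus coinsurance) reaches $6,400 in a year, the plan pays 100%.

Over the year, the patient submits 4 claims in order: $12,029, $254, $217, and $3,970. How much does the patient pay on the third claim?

$86.80

#1 ($12,029): $1,635 to deductible, leaving $10,394; patient's 40% is $4,157.60. Patient pays $5,792.60; OOP now $5,792.60.
#2 ($254): deductible already satisfied, so patient's share is 40% × $254 = $101.60. Patient pays $101.60; OOP now $5,894.20.
#3 ($217): deductible met; 40% of $217 = $86.80. Patient pays $86.80; OOP now $5,981.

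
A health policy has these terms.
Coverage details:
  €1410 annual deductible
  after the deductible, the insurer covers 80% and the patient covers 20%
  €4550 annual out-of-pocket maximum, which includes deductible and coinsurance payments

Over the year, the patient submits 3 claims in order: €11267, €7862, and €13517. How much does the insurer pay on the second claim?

€6693.40

Claim 1 — €11267: deductible takes €1410, €9857 remains; patient's 20% is €1971.40. Patient owes €3381.40 (running OOP €3381.40). Insurer: €11267 − €3381.40 = €7885.60.
Claim 2 — €7862: deductible met; 20% of €7862 = €1572.40. That would push OOP to €4953.80, over the €4550 cap, so patient pays €4550 − €3381.40 = €1168.60. Insurer: €7862 − €1168.60 = €6693.40.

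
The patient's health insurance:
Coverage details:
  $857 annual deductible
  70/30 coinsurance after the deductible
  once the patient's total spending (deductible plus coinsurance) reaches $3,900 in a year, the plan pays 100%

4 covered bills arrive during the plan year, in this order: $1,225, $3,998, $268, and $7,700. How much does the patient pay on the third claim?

$80.40

#1 ($1,225): $857 finishes the deductible; $368 goes to coinsurance; patient's 30% is $110.40. Patient pays $967.40; OOP now $967.40.
#2 ($3,998): deductible met; 30% of $3,998 = $1,199.40. Cost to patient: $1,199.40. OOP to date $2,166.80.
#3 ($268): 30% coinsurance on $268 = $80.40. Patient owes $80.40 (running OOP $2,247.20).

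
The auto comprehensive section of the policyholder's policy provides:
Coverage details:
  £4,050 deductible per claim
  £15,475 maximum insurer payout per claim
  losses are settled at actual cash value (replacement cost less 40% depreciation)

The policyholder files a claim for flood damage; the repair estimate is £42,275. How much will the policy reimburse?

£15,475

Actual cash value after 40% depreciation: £42,275 × 60% = £25,365.
Less the £4,050 deductible: £25,365 − £4,050 = £21,315.
Since £21,315 > £15,475, the payout is capped at £15,475.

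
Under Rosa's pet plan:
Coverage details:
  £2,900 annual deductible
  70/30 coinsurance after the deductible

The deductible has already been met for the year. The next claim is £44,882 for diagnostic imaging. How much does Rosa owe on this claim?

£13,464.60

The deductible is already satisfied, so the full bill goes to coinsurance.
30% of £44,882 = £13,464.60 falls to the owner.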